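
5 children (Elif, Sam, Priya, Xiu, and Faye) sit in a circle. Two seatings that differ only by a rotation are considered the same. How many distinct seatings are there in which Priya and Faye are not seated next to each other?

12

Without the restriction there are (4)! = 24 seatings.
Seatings with Priya beside Faye: treat them as a block with 2 internal orders, giving 2 × (3)! = 12.
Subtracting, 24 − 12 = 12.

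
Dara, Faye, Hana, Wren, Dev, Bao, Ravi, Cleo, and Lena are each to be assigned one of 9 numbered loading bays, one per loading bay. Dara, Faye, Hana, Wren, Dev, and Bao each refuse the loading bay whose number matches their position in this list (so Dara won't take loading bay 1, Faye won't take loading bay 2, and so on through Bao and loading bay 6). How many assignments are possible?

183822

Let Aᵢ (for 1 ≤ i ≤ 6) be the placements that put person i in their forbidden loading bay. Any j of these fix j positions, leaving (9−j)! ways to fill the rest, and there are C(6,j) ways to pick which j.
By inclusion–exclusion, the number of valid placements is Σ_{j=0}^{6} (−1)^j C(6,j)·(9−j)!.
Computing: 362880 − 241920 + 75600 − 14400 + 1800 − 144 + 6 = 183822.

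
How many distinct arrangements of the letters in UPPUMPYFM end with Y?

1680

With the last slot taken by Y, it remains to arrange the other 8 letters (UPPUMPFM).
Those 8 letters have M appearing twice, P appearing 3 times, and U appearing twice, giving (8)!/(3!·2!·2!) = 1680.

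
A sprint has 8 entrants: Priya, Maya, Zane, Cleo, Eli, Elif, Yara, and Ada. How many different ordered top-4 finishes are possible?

This is an ordered selection of 4 from 8: P(8,4).
That gives 8 × 7 × 6 × 5 = 1680.

1680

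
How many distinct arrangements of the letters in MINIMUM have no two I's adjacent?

There are 7!/(3!·2!) = 420 arrangements of MINIMUM in total.
If the two I's are adjacent, glue them into one block, leaving 6 items to arrange: (6)!/(3!) = 120 ways.
Hence 420 − 120 = 300.

300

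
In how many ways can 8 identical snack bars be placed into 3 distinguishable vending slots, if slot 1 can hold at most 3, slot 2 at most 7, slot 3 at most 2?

Ignoring the caps, the number of non-negative solutions to x_1+…+x_3 = 8 is C(10,2) = 45.
Subtract solutions that violate a single cap (substitute x_i' = x_i − (cap_i+1)): x_1 ≥ 4 gives C(6,2) = 15; x_2 ≥ 8 gives C(2,2) = 1; x_3 ≥ 3 gives C(7,2) = 21. Together 37.
Add back pairs where two caps are both exceeded: 0 + 3 + 0 = 3.
By inclusion–exclusion the count is 45 − 37 + 3 = 11.

11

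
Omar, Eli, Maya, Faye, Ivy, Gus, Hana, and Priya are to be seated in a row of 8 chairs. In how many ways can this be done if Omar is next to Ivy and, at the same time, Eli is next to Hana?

2880

Treat {Omar,Ivy} as one block (2 orders) and {Eli,Hana} as another (2 orders).
That leaves 6 units to arrange: 2 × 2 × 6! = 4 × 720 = 2880.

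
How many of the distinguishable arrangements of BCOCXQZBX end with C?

10080

With the last slot taken by C, it remains to arrange the other 8 letters (BOCXQZBX).
Those 8 letters have B appearing twice and X appearing twice, giving (8)!/(2!·2!) = 10080.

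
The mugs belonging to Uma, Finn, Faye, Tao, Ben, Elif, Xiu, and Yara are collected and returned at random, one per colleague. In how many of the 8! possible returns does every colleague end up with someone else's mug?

14833

This is the derangement count D_8: permutations of 8 items with no fixed point.
By inclusion–exclusion this is Σ_{j=0}^{8} (−1)^j C(8,j)·(8−j)!.
Computing: 40320 − 40320 + 20160 − 6720 + 1680 − 336 + 56 − 8 + 1 = 14833.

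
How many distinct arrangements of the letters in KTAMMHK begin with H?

180

Fix H in the first position and arrange the remaining 6 letters.
Those 6 letters have K appearing twice and M appearing twice, giving (6)!/(2!·2!) = 180.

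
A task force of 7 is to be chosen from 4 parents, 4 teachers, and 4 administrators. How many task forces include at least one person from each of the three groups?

Total 7-person selections from all 12: C(12,7) = 792.
Selections missing a whole group: no parents → C(8,7) = 8; no teachers → C(8,7) = 8; no administrators → C(8,7) = 8.
Add back selections omitting two groups (i.e. drawn from a single group): C(4,7) + C(4,7) + C(4,7) = 0.
By inclusion–exclusion: 792 − 24 + 0 = 768.

768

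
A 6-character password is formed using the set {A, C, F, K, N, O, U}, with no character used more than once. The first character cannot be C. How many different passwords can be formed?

The first character has 7−1 = 6 choices (anything except C).
The remaining 5 characters are filled from the other 6 symbols without repetition: 6 × 5 × 4 × 3 × 2 = 720.
Total: 6 × 720 = 4320.

4320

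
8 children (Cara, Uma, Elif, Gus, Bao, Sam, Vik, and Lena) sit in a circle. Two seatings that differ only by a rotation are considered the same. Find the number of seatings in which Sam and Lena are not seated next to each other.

3600

Without the restriction there are (7)! = 5040 seatings.
Those with Sam next to Lena: fuse the pair into one unit and seat 7 units around a circle — 2·(6)! = 1440.
Subtracting, 5040 − 1440 = 3600.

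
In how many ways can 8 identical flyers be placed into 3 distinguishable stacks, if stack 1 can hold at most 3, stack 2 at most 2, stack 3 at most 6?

9

By stars and bars, unrestricted non-negative solutions to x_1+…+x_3 = 8 number C(8+2,2) = 45.
Subtract solutions that violate a single cap (substitute x_i' = x_i − (cap_i+1)): x_1 ≥ 4 gives C(6,2) = 15; x_2 ≥ 3 gives C(7,2) = 21; x_3 ≥ 7 gives C(3,2) = 3. Together 39.
Add back pairs where two caps are both exceeded: 3 + 0 + 0 = 3.
By inclusion–exclusion the count is 45 − 39 + 3 = 9.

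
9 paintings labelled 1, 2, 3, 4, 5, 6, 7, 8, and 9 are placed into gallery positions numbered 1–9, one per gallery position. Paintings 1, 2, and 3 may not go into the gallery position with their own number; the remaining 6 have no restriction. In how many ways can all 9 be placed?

256320

Let Aᵢ (for i ∈ {1, 2, 3}) be the placements that put painting i in its forbidden gallery position. Any j of these fix j positions, leaving (9−j)! ways to fill the rest, and there are C(3,j) ways to pick which j.
By inclusion–exclusion, the number of valid placements is Σ_{j=0}^{3} (−1)^j C(3,j)·(9−j)!.
Computing: 362880 − 120960 + 15120 − 720 = 256320.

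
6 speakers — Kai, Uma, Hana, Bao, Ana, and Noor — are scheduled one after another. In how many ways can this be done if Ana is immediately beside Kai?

Treat {Ana, Kai} as a single unit. There are 5 units to order, and the pair itself can be ordered 2 ways.
So the count is 2·(5)! = 240.

240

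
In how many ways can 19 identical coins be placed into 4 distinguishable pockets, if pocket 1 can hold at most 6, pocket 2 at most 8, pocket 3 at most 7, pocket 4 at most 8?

248

By stars and bars, unrestricted non-negative solutions to x_1+…+x_4 = 19 number C(19+3,3) = 1540.
Subtract solutions that violate a single cap (substitute x_i' = x_i − (cap_i+1)): x_1 ≥ 7 gives C(15,3) = 455; x_2 ≥ 9 gives C(13,3) = 286; x_3 ≥ 8 gives C(14,3) = 364; x_4 ≥ 9 gives C(13,3) = 286. Together 1391.
Add back pairs where two caps are both exceeded: 20 + 35 + 20 + 10 + 4 + 10 = 99.
By inclusion–exclusion the count is 1540 − 1391 + 99 = 248.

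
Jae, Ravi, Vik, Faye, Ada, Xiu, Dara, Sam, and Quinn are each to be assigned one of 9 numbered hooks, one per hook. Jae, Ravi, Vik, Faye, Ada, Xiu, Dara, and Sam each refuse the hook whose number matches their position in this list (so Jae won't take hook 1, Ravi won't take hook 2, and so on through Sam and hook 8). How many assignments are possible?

Let Aᵢ (for 1 ≤ i ≤ 8) be the placements that put person i in their forbidden hook. Any j of these fix j positions, leaving (9−j)! ways to fill the rest, and there are C(8,j) ways to pick which j.
By inclusion–exclusion, the number of valid placements is Σ_{j=0}^{8} (−1)^j C(8,j)·(9−j)!.
Computing: 362880 − 322560 + 141120 − 40320 + 8400 − 1344 + 168 − 16 + 1 = 148329.

148329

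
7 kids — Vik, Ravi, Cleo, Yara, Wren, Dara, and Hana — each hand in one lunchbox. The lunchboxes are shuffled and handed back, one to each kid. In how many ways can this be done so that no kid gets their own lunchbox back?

1854

Let Aᵢ be the assignments in which kid i gets their own lunchbox. We want the size of the complement of A₁∪…∪A_7.
By inclusion–exclusion this is Σ_{j=0}^{7} (−1)^j C(7,j)·(7−j)!.
Computing: 5040 − 5040 + 2520 − 840 + 210 − 42 + 7 − 1 = 1854.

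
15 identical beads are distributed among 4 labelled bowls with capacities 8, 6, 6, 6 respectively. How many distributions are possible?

249

Ignoring the caps, the number of non-negative solutions to x_1+…+x_4 = 15 is C(18,3) = 816.
Subtract solutions that violate a single cap (substitute x_i' = x_i − (cap_i+1)): x_1 ≥ 9 gives C(9,3) = 84; x_2 ≥ 7 gives C(11,3) = 165; x_3 ≥ 7 gives C(11,3) = 165; x_4 ≥ 7 gives C(11,3) = 165. Together 579.
Add back pairs where two caps are both exceeded: 0 + 0 + 0 + 4 + 4 + 4 = 12.
By inclusion–exclusion the count is 816 − 579 + 12 = 249.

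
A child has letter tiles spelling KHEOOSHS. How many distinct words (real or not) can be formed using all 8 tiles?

5040

The 8 letters of KHEOOSHS have repeats: H appearing twice, O appearing twice, and S appearing twice.
The number of distinct arrangements is 8!/(2!·2!·2!) = 40320/8 = 5040.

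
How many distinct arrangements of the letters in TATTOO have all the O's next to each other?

Treat the 2 copies of O as a single block. The multiset to arrange is then {OO, A, T, T, T}, 5 items in all.
That gives (5)!/(3!) = 20 arrangements.

20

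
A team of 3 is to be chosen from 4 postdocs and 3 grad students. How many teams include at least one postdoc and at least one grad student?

30

Unrestricted: C(7,3) = 35 ways to pick any 3 of the 7.
Selections missing a whole group: no postdocs → C(3,3) = 1; no grad students → C(4,3) = 4.
Both groups omitted at once is impossible, so 35 − 5 = 30.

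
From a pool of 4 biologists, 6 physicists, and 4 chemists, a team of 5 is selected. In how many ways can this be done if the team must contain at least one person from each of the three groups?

Unrestricted: C(14,5) = 2002 ways to pick any 5 of the 14.
Selections missing a whole group: no biologists → C(10,5) = 252; no physicists → C(8,5) = 56; no chemists → C(10,5) = 252.
Add back selections omitting two groups (i.e. drawn from a single group): C(4,5) + C(6,5) + C(4,5) = 6.
By inclusion–exclusion: 2002 − 560 + 6 = 1448.

1448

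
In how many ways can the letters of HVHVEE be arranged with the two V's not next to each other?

There are 6!/(2!·2!·2!) = 90 arrangements of HVHVEE in total.
If the two V's are adjacent, glue them into one block, leaving 5 items to arrange: (5)!/(2!·2!) = 30 ways.
Hence 90 − 30 = 60.

60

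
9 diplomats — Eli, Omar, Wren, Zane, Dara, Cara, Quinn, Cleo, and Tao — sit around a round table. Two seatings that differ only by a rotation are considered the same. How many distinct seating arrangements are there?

Seat Eli anywhere (absorbing the rotational symmetry), then permute the other 8: (8)! = 40320.

40320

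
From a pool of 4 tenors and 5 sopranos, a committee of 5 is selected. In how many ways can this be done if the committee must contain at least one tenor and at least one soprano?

Total 5-person selections from all 9: C(9,5) = 126.
Subtract selections that omit an entire group: no tenors → C(5,5) = 1; no sopranos → C(4,5) = 0.
Both groups omitted at once is impossible, so 126 − 1 = 125.

125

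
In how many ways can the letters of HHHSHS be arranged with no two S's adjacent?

Total arrangements of HHHSHS: 6!/(4!·2!) = 15.
Arrangements with the S's together: treat SS as one letter, giving (5)!/(4!) = 5.
Hence 15 − 5 = 10.

10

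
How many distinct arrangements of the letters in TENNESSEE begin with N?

With the first slot taken by N, it remains to arrange the other 8 letters (TENESSEE).
Those 8 letters have E appearing 4 times and S appearing twice, giving (8)!/(4!·2!) = 840.

840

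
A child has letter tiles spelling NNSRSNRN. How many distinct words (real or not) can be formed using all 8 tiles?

420

Letter multiplicities in NNSRSNRN: N×4, R×2, S×2.
So there are 8! / (4!·2!·2!) = 420 distinguishable arrangements.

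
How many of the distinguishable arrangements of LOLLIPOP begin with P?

420

Fix P in the first position and arrange the remaining 7 letters.
Those 7 letters have L appearing 3 times and O appearing twice, giving (7)!/(3!·2!) = 420.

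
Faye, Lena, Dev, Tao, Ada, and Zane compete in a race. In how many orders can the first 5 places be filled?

There are 6 choices for 1st place, 5 for 2nd, and so on down to 2 for position 5.
That gives 6 × 5 × 4 × 3 × 2 = 720.

720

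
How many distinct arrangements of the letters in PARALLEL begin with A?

840

Fix A in the first position and arrange the remaining 7 letters.
Those 7 letters have L appearing 3 times, giving (7)!/(3!) = 840.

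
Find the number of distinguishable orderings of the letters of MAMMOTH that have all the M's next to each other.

Treat the 3 copies of M as a single block. The multiset to arrange is then {MMM, A, H, O, T}, 5 items in all.
All 5 items are distinct, so there are (5)! = 120 arrangements.

120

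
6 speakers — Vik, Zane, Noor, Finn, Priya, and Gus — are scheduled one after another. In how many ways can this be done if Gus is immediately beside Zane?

Treat {Gus, Zane} as a single unit. There are 5 units to order, and the pair itself can be ordered 2 ways.
That gives 2 × 5! = 2 × 120 = 240.

240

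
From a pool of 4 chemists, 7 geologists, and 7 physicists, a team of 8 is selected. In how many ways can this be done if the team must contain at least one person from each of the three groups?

With no constraint there are C(18,8) = 43758 possible selections.
Selections missing a whole group: no chemists → C(14,8) = 3003; no geologists → C(11,8) = 165; no physicists → C(11,8) = 165.
Add back selections omitting two groups (i.e. drawn from a single group): C(4,8) + C(7,8) + C(7,8) = 0.
By inclusion–exclusion: 43758 − 3333 + 0 = 40425.

40425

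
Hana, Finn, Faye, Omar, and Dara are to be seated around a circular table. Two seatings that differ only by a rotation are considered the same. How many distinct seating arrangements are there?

24

Fix one person's seat to break rotational symmetry; the remaining 4 people can be arranged in (4)! = 24 ways.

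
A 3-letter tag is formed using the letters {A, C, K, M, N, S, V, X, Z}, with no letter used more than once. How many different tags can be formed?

Choose and order 3 of the 9 symbols: the first letter has 9 options, the next 8, then 7.
That product is 9 × 8 × 7 = 504.

504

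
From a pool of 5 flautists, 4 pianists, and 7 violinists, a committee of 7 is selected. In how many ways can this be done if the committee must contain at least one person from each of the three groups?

10283

With no constraint there are C(16,7) = 11440 possible selections.
Subtract selections that omit an entire group: no flautists → C(11,7) = 330; no pianists → C(12,7) = 792; no violinists → C(9,7) = 36.
Add back selections omitting two groups (i.e. drawn from a single group): C(5,7) + C(4,7) + C(7,7) = 1.
By inclusion–exclusion: 11440 − 1158 + 1 = 10283.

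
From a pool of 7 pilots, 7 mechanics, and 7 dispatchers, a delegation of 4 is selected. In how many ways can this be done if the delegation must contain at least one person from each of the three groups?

3087

Total 4-person selections from all 21: C(21,4) = 5985.
Subtract selections that omit an entire group: no pilots → C(14,4) = 1001; no mechanics → C(14,4) = 1001; no dispatchers → C(14,4) = 1001.
Add back selections omitting two groups (i.e. drawn from a single group): C(7,4) + C(7,4) + C(7,4) = 105.
By inclusion–exclusion: 5985 − 3003 + 105 = 3087.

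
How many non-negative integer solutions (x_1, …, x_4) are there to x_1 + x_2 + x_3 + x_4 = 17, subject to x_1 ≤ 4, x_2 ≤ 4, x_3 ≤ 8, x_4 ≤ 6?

Ignoring the caps, the number of non-negative solutions to x_1+…+x_4 = 17 is C(20,3) = 1140.
Subtract solutions that violate a single cap (substitute x_i' = x_i − (cap_i+1)): x_1 ≥ 5 gives C(15,3) = 455; x_2 ≥ 5 gives C(15,3) = 455; x_3 ≥ 9 gives C(11,3) = 165; x_4 ≥ 7 gives C(13,3) = 286. Together 1361.
Add back pairs where two caps are both exceeded: 120 + 20 + 56 + 20 + 56 + 4 = 276.
Subtract triples: 0 + 1 + 0 + 0 = 1.
By inclusion–exclusion the count is 1140 − 1361 + 276 − 1 = 54.

54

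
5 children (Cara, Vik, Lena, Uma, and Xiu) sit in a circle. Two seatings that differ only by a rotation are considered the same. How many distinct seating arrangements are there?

Fix one person's seat to break rotational symmetry; the remaining 4 people can be arranged in (4)! = 24 ways.

24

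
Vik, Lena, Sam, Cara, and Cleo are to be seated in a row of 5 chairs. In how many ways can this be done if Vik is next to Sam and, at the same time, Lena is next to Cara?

24

Treat {Vik,Sam} as one block (2 orders) and {Lena,Cara} as another (2 orders).
That leaves 3 units to arrange: 2 × 2 × 3! = 4 × 6 = 24.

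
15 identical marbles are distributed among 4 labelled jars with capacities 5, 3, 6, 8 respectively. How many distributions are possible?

95

By stars and bars, unrestricted non-negative solutions to x_1+…+x_4 = 15 number C(15+3,3) = 816.
Subtract solutions that violate a single cap (substitute x_i' = x_i − (cap_i+1)): x_1 ≥ 6 gives C(12,3) = 220; x_2 ≥ 4 gives C(14,3) = 364; x_3 ≥ 7 gives C(11,3) = 165; x_4 ≥ 9 gives C(9,3) = 84. Together 833.
Add back pairs where two caps are both exceeded: 56 + 10 + 1 + 35 + 10 + 0 = 112.
By inclusion–exclusion the count is 816 − 833 + 112 = 95.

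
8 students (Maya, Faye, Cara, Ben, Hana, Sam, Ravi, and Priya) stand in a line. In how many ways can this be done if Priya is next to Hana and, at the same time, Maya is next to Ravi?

2880

Treat {Priya,Hana} as one block (2 orders) and {Maya,Ravi} as another (2 orders).
That leaves 6 units to arrange: 2 × 2 × 6! = 4 × 720 = 2880.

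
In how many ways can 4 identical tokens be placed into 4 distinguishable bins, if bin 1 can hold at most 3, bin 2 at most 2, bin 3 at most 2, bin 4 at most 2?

22

By stars and bars, unrestricted non-negative solutions to x_1+…+x_4 = 4 number C(4+3,3) = 35.
Subtract solutions that violate a single cap (substitute x_i' = x_i − (cap_i+1)): x_1 ≥ 4 gives C(3,3) = 1; x_2 ≥ 3 gives C(4,3) = 4; x_3 ≥ 3 gives C(4,3) = 4; x_4 ≥ 3 gives C(4,3) = 4. Together 13.
No two caps can be exceeded simultaneously, so the pair terms are all 0.
By inclusion–exclusion the count is 35 − 13 + 0 = 22.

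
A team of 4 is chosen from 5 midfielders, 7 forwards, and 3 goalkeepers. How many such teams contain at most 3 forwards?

1330

Split by how many forwards are chosen (0 through 3).
Sum: C(7,0)·C(8,4) + C(7,1)·C(8,3) + C(7,2)·C(8,2) + C(7,3)·C(8,1) = 70 + 392 + 588 + 280 = 1330.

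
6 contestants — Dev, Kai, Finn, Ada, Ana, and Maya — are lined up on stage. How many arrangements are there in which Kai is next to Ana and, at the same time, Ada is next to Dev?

96

Treat {Kai,Ana} as one block (2 orders) and {Ada,Dev} as another (2 orders).
That leaves 4 units to arrange: 2 × 2 × 4! = 4 × 24 = 96.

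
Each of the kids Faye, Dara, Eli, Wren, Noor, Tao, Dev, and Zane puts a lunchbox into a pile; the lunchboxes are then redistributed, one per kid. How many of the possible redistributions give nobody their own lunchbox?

This is the derangement count D_8: permutations of 8 items with no fixed point.
By inclusion–exclusion this is Σ_{j=0}^{8} (−1)^j C(8,j)·(8−j)!.
Computing: 40320 − 40320 + 20160 − 6720 + 1680 − 336 + 56 − 8 + 1 = 14833.

14833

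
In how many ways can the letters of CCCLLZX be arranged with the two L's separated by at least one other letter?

There are 7!/(3!·2!) = 420 arrangements of CCCLLZX in total.
Arrangements with the L's together: treat LL as one letter, giving (6)!/(3!) = 120.
Subtracting, 420 − 120 = 300 arrangements keep the L's apart.

300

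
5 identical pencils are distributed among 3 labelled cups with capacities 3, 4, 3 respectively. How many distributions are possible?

By stars and bars, unrestricted non-negative solutions to x_1+…+x_3 = 5 number C(5+2,2) = 21.
Subtract solutions that violate a single cap (substitute x_i' = x_i − (cap_i+1)): x_1 ≥ 4 gives C(3,2) = 3; x_2 ≥ 5 gives C(2,2) = 1; x_3 ≥ 4 gives C(3,2) = 3. Together 7.
No two caps can be exceeded simultaneously, so the pair terms are all 0.
By inclusion–exclusion the count is 21 − 7 + 0 = 14.

14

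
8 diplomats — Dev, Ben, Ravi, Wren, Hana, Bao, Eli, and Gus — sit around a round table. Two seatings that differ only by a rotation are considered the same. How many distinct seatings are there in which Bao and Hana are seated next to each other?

Glue Bao and Hana into a block (2 internal orders). Seating 7 units around a circle gives (6)! arrangements.
So 2 × (6)! = 2 × 720 = 1440.

1440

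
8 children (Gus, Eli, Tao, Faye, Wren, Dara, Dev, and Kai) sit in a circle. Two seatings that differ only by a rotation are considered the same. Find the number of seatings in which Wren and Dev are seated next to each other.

1440

Treat {Wren, Dev} as one unit (2 internal orders) and seat the resulting 7 units around the table: (6)! circular arrangements.
So 2 × (6)! = 2 × 720 = 1440.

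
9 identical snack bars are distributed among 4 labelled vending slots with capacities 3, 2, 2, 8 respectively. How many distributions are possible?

Ignoring the caps, the number of non-negative solutions to x_1+…+x_4 = 9 is C(12,3) = 220.
Subtract solutions that violate a single cap (substitute x_i' = x_i − (cap_i+1)): x_1 ≥ 4 gives C(8,3) = 56; x_2 ≥ 3 gives C(9,3) = 84; x_3 ≥ 3 gives C(9,3) = 84; x_4 ≥ 9 gives C(3,3) = 1. Together 225.
Add back pairs where two caps are both exceeded: 10 + 10 + 0 + 20 + 0 + 0 = 40.
By inclusion–exclusion the count is 220 − 225 + 40 = 35.

35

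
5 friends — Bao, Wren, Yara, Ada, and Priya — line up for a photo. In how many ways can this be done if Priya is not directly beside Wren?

Of the 5! = 120 arrangements, those with Priya and Wren adjacent number 2 × 4! = 48 (treat the pair as a block with 2 internal orders).
So 120 − 48 = 72 arrangements keep them apart.

72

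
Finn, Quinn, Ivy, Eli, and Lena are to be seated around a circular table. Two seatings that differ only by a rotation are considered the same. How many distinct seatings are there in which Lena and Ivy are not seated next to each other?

12

Without the restriction there are (4)! = 24 seatings.
Those with Lena next to Ivy: fuse the pair into one unit and seat 4 units around a circle — 2·(3)! = 12.
Subtracting, 24 − 12 = 12.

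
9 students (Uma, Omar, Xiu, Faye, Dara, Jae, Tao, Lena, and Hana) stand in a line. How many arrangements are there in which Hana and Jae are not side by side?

282240

Of the 9! = 362880 arrangements, those with Hana and Jae adjacent number 2 × 8! = 80640 (treat the pair as a block with 2 internal orders).
Complementary counting: 362880 − 80640 = 282240.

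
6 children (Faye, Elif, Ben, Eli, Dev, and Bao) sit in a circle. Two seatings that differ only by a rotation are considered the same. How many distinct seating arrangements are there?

Around a circle, 6 distinct people have 6!/6 = (5)! = 120 rotationally distinct seatings.

120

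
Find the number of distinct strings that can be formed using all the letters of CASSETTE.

The 8 letters of CASSETTE have repeats: E appearing twice, S appearing twice, and T appearing twice.
The number of distinct arrangements is 8!/(2!·2!·2!) = 40320/8 = 5040.

5040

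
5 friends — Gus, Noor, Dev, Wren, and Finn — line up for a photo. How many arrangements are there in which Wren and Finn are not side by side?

72

There are 5! = 120 arrangements in all. If Wren and Finn are adjacent, merging them into one block gives 2·(4)! = 48 arrangements.
So 120 − 48 = 72 arrangements keep them apart.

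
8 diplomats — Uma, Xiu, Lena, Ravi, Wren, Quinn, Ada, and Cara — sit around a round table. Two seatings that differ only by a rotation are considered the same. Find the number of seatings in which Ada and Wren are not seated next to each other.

3600

Without the restriction there are (7)! = 5040 seatings.
Seatings with Ada beside Wren: treat them as a block with 2 internal orders, giving 2 × (6)! = 1440.
Subtracting, 5040 − 1440 = 3600.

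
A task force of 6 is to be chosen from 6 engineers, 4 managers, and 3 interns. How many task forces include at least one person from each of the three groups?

1416

Unrestricted: C(13,6) = 1716 ways to pick any 6 of the 13.
Subtract selections that omit an entire group: no engineers → C(7,6) = 7; no managers → C(9,6) = 84; no interns → C(10,6) = 210.
Add back selections omitting two groups (i.e. drawn from a single group): C(6,6) + C(4,6) + C(3,6) = 1.
By inclusion–exclusion: 1716 − 301 + 1 = 1416.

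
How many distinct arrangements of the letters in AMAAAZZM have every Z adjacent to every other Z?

Treat the 2 copies of Z as a single block. The multiset to arrange is then {ZZ, A, A, A, A, M, M}, 7 items in all.
That gives (7)!/(4!·2!) = 105 arrangements.

105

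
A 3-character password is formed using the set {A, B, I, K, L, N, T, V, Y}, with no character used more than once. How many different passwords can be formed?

This is a permutation of 3 out of 9: P(9,3) = 9!/6!.
That product is 9 × 8 × 7 = 504.

504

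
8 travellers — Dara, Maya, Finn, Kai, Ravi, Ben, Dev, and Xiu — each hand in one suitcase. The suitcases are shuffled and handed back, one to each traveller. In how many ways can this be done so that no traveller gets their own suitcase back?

14833

This is the derangement count D_8: permutations of 8 items with no fixed point.
By inclusion–exclusion this is Σ_{j=0}^{8} (−1)^j C(8,j)·(8−j)!.
Computing: 40320 − 40320 + 20160 − 6720 + 1680 − 336 + 56 − 8 + 1 = 14833.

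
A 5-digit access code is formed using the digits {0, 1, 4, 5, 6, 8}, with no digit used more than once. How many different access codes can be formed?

This is a permutation of 5 out of 6: P(6,5) = 6!/1!.
That product is 6 × 5 × 4 × 3 × 2 = 720.

720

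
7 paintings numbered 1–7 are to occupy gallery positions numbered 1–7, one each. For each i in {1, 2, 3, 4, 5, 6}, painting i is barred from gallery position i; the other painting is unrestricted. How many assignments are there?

Let Aᵢ (for 1 ≤ i ≤ 6) be the placements that put painting i in its forbidden gallery position. Any j of these fix j positions, leaving (7−j)! ways to fill the rest, and there are C(6,j) ways to pick which j.
By inclusion–exclusion, the number of valid placements is Σ_{j=0}^{6} (−1)^j C(6,j)·(7−j)!.
Computing: 5040 − 4320 + 1800 − 480 + 90 − 12 + 1 = 2119.

2119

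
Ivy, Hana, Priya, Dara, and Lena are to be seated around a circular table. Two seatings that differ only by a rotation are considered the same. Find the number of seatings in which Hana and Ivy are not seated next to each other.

Without the restriction there are (4)! = 24 seatings.
Seatings with Hana beside Ivy: treat them as a block with 2 internal orders, giving 2 × (3)! = 12.
Subtracting, 24 − 12 = 12.

12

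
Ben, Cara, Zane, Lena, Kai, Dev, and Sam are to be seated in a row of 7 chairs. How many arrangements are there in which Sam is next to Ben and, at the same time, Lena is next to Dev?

480

Treat {Sam,Ben} as one block (2 orders) and {Lena,Dev} as another (2 orders).
That leaves 5 units to arrange: 2 × 2 × 5! = 4 × 120 = 480.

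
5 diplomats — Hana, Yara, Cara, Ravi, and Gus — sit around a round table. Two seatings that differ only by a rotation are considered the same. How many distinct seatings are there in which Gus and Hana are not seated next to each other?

All circular seatings of 5 people number (4)! = 24.
Seatings with Gus beside Hana: treat them as a block with 2 internal orders, giving 2 × (3)! = 12.
Subtracting, 24 − 12 = 12.

12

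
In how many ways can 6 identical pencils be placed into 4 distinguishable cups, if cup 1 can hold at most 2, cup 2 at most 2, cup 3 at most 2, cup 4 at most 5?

By stars and bars, unrestricted non-negative solutions to x_1+…+x_4 = 6 number C(6+3,3) = 84.
Subtract solutions that violate a single cap (substitute x_i' = x_i − (cap_i+1)): x_1 ≥ 3 gives C(6,3) = 20; x_2 ≥ 3 gives C(6,3) = 20; x_3 ≥ 3 gives C(6,3) = 20; x_4 ≥ 6 gives C(3,3) = 1. Together 61.
Add back pairs where two caps are both exceeded: 1 + 1 + 0 + 1 + 0 + 0 = 3.
By inclusion–exclusion the count is 84 − 61 + 3 = 26.

26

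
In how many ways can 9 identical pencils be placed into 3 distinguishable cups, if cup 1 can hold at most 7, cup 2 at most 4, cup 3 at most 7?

By stars and bars, unrestricted non-negative solutions to x_1+…+x_3 = 9 number C(9+2,2) = 55.
Subtract solutions that violate a single cap (substitute x_i' = x_i − (cap_i+1)): x_1 ≥ 8 gives C(3,2) = 3; x_2 ≥ 5 gives C(6,2) = 15; x_3 ≥ 8 gives C(3,2) = 3. Together 21.
No two caps can be exceeded simultaneously, so the pair terms are all 0.
By inclusion–exclusion the count is 55 − 21 + 0 = 34.

34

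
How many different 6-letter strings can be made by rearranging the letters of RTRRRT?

RTRRRT has 6 letters with R appearing 4 times and T appearing twice.
Dividing 6! = 720 by 4!·2! = 48 for the repeated letters gives 15.

15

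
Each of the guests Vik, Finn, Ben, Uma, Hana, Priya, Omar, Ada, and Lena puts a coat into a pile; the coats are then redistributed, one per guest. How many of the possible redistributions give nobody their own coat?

Let Aᵢ be the assignments in which guest i gets their own coat. We want the size of the complement of A₁∪…∪A_9.
By inclusion–exclusion this is Σ_{j=0}^{9} (−1)^j C(9,j)·(9−j)!.
Computing: 362880 − 362880 + 181440 − 60480 + 15120 − 3024 + 504 − 72 + 9 − 1 = 133496.

133496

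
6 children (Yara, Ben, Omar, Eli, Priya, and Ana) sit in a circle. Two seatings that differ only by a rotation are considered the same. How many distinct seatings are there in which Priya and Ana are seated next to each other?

Treat {Priya, Ana} as one unit (2 internal orders) and seat the resulting 5 units around the table: (4)! circular arrangements.
So 2 × (4)! = 2 × 24 = 48.

48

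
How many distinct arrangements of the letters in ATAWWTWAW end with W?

Fix W in the last position and arrange the remaining 8 letters.
Those 8 letters have A appearing 3 times, T appearing twice, and W appearing 3 times, giving (8)!/(3!·3!·2!) = 560.

560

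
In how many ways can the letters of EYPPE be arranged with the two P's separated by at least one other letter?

18

Total arrangements of EYPPE: 5!/(2!·2!) = 30.
If the two P's are adjacent, glue them into one block, leaving 4 items to arrange: (4)!/(2!) = 12 ways.
Hence 30 − 12 = 18.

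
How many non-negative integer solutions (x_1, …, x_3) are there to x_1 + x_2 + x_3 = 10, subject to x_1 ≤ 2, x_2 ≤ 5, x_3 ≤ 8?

By stars and bars, unrestricted non-negative solutions to x_1+…+x_3 = 10 number C(10+2,2) = 66.
Subtract solutions that violate a single cap (substitute x_i' = x_i − (cap_i+1)): x_1 ≥ 3 gives C(9,2) = 36; x_2 ≥ 6 gives C(6,2) = 15; x_3 ≥ 9 gives C(3,2) = 3. Together 54.
Add back pairs where two caps are both exceeded: 3 + 0 + 0 = 3.
By inclusion–exclusion the count is 66 − 54 + 3 = 15.

15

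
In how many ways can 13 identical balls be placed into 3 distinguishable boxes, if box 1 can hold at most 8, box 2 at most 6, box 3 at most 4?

20

By stars and bars, unrestricted non-negative solutions to x_1+…+x_3 = 13 number C(13+2,2) = 105.
Subtract solutions that violate a single cap (substitute x_i' = x_i − (cap_i+1)): x_1 ≥ 9 gives C(6,2) = 15; x_2 ≥ 7 gives C(8,2) = 28; x_3 ≥ 5 gives C(10,2) = 45. Together 88.
Add back pairs where two caps are both exceeded: 0 + 0 + 3 = 3.
By inclusion–exclusion the count is 105 − 88 + 3 = 20.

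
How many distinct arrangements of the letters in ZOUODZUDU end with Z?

1680

Fix Z in the last position and arrange the remaining 8 letters.
Those 8 letters have D appearing twice, O appearing twice, and U appearing 3 times, giving (8)!/(3!·2!·2!) = 1680.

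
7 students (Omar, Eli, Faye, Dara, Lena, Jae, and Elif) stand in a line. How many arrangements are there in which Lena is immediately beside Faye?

Treat {Lena, Faye} as a single unit. There are 6 units to order, and the pair itself can be ordered 2 ways.
That gives 2 × 6! = 2 × 720 = 1440.

1440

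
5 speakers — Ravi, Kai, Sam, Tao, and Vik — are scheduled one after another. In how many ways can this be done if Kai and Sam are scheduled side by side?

Place the 3 others and the Kai-Sam pair as 4 objects in a line; the pair has 2 internal arrangements.
So the count is 2·(4)! = 48.

48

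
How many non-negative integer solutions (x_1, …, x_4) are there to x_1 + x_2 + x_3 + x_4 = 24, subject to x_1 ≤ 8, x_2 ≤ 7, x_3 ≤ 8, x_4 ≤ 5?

35

By stars and bars, unrestricted non-negative solutions to x_1+…+x_4 = 24 number C(24+3,3) = 2925.
Subtract solutions that violate a single cap (substitute x_i' = x_i − (cap_i+1)): x_1 ≥ 9 gives C(18,3) = 816; x_2 ≥ 8 gives C(19,3) = 969; x_3 ≥ 9 gives C(18,3) = 816; x_4 ≥ 6 gives C(21,3) = 1330. Together 3931.
Add back pairs where two caps are both exceeded: 120 + 84 + 220 + 120 + 286 + 220 = 1050.
Subtract triples: 0 + 4 + 1 + 4 = 9.
By inclusion–exclusion the count is 2925 − 3931 + 1050 − 9 = 35.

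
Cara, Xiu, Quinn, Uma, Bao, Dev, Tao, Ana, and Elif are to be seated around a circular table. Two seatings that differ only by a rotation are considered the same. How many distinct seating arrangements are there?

40320

Seat Cara anywhere (absorbing the rotational symmetry), then permute the other 8: (8)! = 40320.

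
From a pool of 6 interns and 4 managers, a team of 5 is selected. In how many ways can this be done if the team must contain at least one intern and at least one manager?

Total 5-person selections from all 10: C(10,5) = 252.
Subtract selections that omit an entire group: no interns → C(4,5) = 0; no managers → C(6,5) = 6.
Both groups omitted at once is impossible, so 252 − 6 = 246.

246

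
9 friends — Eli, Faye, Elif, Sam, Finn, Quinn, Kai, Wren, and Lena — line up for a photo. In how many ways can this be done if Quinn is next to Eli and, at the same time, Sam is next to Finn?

Treat {Quinn,Eli} as one block (2 orders) and {Sam,Finn} as another (2 orders).
That leaves 7 units to arrange: 2 × 2 × 7! = 4 × 5040 = 20160.

20160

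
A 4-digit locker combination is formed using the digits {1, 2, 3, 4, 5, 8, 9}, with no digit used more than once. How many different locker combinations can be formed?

840

With no repetition, fill the 4 digits in order: 7 choices, then 6, down to 4.
That product is 7 × 6 × 5 × 4 = 840.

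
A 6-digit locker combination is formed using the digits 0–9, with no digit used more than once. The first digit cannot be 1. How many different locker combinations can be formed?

The first digit has 10−1 = 9 choices (anything except 1).
The remaining 5 digits are filled from the other 9 symbols without repetition: 9 × 8 × 7 × 6 × 5 = 15120.
Total: 9 × 15120 = 136080.

136080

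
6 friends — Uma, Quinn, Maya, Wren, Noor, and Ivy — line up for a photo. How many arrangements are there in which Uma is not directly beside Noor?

There are 6! = 720 arrangements in all. If Uma and Noor are adjacent, merging them into one block gives 2·(5)! = 240 arrangements.
So 720 − 240 = 480 arrangements keep them apart.

480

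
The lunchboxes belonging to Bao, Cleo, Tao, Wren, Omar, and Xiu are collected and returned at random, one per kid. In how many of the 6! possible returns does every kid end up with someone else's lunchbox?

Let Aᵢ be the assignments in which kid i gets their own lunchbox. We want the size of the complement of A₁∪…∪A_6.
By inclusion–exclusion this is Σ_{j=0}^{6} (−1)^j C(6,j)·(6−j)!.
Computing: 720 − 720 + 360 − 120 + 30 − 6 + 1 = 265.

265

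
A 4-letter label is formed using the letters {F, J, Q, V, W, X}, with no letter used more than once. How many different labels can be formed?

360

This is a permutation of 4 out of 6: P(6,4) = 6!/2!.
6 × 5 × 4 × 3 = 360.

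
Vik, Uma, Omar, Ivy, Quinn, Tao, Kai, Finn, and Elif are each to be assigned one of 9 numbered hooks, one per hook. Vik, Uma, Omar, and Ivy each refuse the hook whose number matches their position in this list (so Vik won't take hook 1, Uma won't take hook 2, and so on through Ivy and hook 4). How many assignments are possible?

229080

Let Aᵢ (for 1 ≤ i ≤ 4) be the placements that put person i in their forbidden hook. Any j of these fix j positions, leaving (9−j)! ways to fill the rest, and there are C(4,j) ways to pick which j.
By inclusion–exclusion, the number of valid placements is Σ_{j=0}^{4} (−1)^j C(4,j)·(9−j)!.
Computing: 362880 − 161280 + 30240 − 2880 + 120 = 229080.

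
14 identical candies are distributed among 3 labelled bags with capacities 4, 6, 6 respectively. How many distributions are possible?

6

Ignoring the caps, the number of non-negative solutions to x_1+…+x_3 = 14 is C(16,2) = 120.
Subtract solutions that violate a single cap (substitute x_i' = x_i − (cap_i+1)): x_1 ≥ 5 gives C(11,2) = 55; x_2 ≥ 7 gives C(9,2) = 36; x_3 ≥ 7 gives C(9,2) = 36. Together 127.
Add back pairs where two caps are both exceeded: 6 + 6 + 1 = 13.
By inclusion–exclusion the count is 120 − 127 + 13 = 6.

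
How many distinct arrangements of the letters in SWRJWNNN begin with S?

420

With the first slot taken by S, it remains to arrange the other 7 letters (WRJWNNN).
Those 7 letters have N appearing 3 times and W appearing twice, giving (7)!/(3!·2!) = 420.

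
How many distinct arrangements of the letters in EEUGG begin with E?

12

With the first slot taken by E, it remains to arrange the other 4 letters (EUGG).
Those 4 letters have G appearing twice, giving (4)!/(2!) = 12.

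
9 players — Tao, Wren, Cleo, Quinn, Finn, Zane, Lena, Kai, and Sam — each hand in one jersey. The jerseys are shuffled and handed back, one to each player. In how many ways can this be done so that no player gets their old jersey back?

133496

This is the derangement count D_9: permutations of 9 items with no fixed point.
By inclusion–exclusion this is Σ_{j=0}^{9} (−1)^j C(9,j)·(9−j)!.
Computing: 362880 − 362880 + 181440 − 60480 + 15120 − 3024 + 504 − 72 + 9 − 1 = 133496.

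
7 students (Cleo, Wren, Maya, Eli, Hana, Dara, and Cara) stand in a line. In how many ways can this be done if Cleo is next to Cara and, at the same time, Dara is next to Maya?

480

Treat {Cleo,Cara} as one block (2 orders) and {Dara,Maya} as another (2 orders).
That leaves 5 units to arrange: 2 × 2 × 5! = 4 × 120 = 480.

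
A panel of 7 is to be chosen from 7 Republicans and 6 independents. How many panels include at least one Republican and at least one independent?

Unrestricted: C(13,7) = 1716 ways to pick any 7 of the 13.
Subtract selections that omit an entire group: no Republicans → C(6,7) = 0; no independents → C(7,7) = 1.
Both groups omitted at once is impossible, so 1716 − 1 = 1715.

1715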